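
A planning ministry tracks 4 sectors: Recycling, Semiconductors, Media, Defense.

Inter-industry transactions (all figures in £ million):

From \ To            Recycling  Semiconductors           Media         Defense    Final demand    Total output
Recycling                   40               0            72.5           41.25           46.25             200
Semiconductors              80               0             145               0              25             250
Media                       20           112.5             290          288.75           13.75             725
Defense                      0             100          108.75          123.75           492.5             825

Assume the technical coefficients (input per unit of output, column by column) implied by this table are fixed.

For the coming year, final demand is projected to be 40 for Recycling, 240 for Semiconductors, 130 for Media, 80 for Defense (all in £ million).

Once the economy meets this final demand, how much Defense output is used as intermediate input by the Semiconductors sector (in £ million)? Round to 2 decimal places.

Technical coefficients a_ij = z_ij / X_j:
  a_RR = 40/200 = 0.20, a_SR = 80/200 = 0.40, a_MR = 20/200 = 0.10, a_DR = 0/200 = 0.00
  a_RS = 0/250 = 0.00, a_SS = 0/250 = 0.00, a_MS = 112.5/250 = 0.45, a_DS = 100/250 = 0.40
  a_RM = 72.5/725 = 0.10, a_SM = 145/725 = 0.20, a_MM = 290/725 = 0.40, a_DM = 108.75/725 = 0.15
  a_RD = 41.25/825 = 0.05, a_SD = 0/825 = 0.00, a_MD = 288.75/825 = 0.35, a_DD = 123.75/825 = 0.15
I − A =
  [   0.80     0.00    -0.10    -0.05]
  [  -0.40     1.00    -0.20     0.00]
  [  -0.10    -0.45     0.60    -0.35]
  [   0.00    -0.40    -0.15     0.85]
Compute the cofactors C_ij = (−1)^(i+j)·(3×3 minor ij) of I−A; the adjugate is their transpose:
adj(I−A) = Cᵀ =
  [ 0.353000   0.067625   0.096500   0.060500]
  [ 0.200000   0.356750   0.173000   0.083000]
  [ 0.294000   0.420000   0.672000   0.294000]
  [ 0.146000   0.242000   0.200000   0.380000]
det(I−A) = Σ_j (I−A)_1j·C_1j = (0.80)(0.353000) + (0.00)(0.200000) + (-0.10)(0.294000) + (-0.05)(0.146000) = 0.2457
(I − A)⁻¹ = adj(I−A) / det(I−A) ≈
  [   1.4367     0.2752     0.3928     0.2462]
  [   0.8140     1.4520     0.7041     0.3378]
  [   1.1966     1.7094     2.7350     1.1966]
  [   0.5942     0.9849     0.8140     1.5466]
First solve x = (I − A)⁻¹ d = adj(I−A)·d / det(I−A); in particular x_S = (0.200000·40 + 0.356750·240 + 0.173000·130 + 0.083000·80) / 0.2457 = 122.75 / 0.2457 ≈ 499.5930.
Intermediate flow from D to S: z_DS = a_DS · x_S = 0.40 × 122.75 / 0.2457 = 49.10 / 0.2457 ≈ 199.84.

z_DS = 199.84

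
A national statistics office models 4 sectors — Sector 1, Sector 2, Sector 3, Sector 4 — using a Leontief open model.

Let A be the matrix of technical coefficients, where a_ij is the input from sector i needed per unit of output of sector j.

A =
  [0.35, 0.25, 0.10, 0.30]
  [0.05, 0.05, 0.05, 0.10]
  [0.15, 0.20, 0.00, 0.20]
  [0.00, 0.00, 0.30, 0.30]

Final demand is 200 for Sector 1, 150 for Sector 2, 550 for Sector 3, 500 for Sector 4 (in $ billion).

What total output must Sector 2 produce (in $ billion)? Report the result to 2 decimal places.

x_2 = 394.74

I − A =
  [   0.65    -0.25    -0.10    -0.30]
  [  -0.05     0.95    -0.05    -0.10]
  [  -0.15    -0.20     1.00    -0.20]
  [   0.00     0.00    -0.30     0.70]
Compute the cofactors C_ij = (−1)^(i+j)·(3×3 minor ij) of I−A; the adjugate is their transpose:
adj(I−A) = Cᵀ =
  [ 0.595000   0.192000   0.168250   0.330500]
  [ 0.041750   0.392000   0.050250   0.088250]
  [ 0.106750   0.117250   0.423500   0.183500]
  [ 0.045750   0.050250   0.181500   0.581375]
det(I−A) = Σ_j (I−A)_1j·C_1j = (0.65)(0.595000) + (-0.25)(0.041750) + (-0.10)(0.106750) + (-0.30)(0.045750) = 0.3519125
(I − A)⁻¹ = adj(I−A) / det(I−A) ≈
  [   1.6908     0.5456     0.4781     0.9392]
  [   0.1186     1.1139     0.1428     0.2508]
  [   0.3033     0.3332     1.2034     0.5214]
  [   0.1300     0.1428     0.5158     1.6520]
x = (I − A)⁻¹ d = adj(I−A)·d / det(I−A), with det(I−A) = 0.3519125:
  x_1 = (0.595000·200 + 0.192000·150 + 0.168250·550 + 0.330500·500) / 0.3519125 = 405.5875 / 0.3519125 ≈ 1152.52
  x_2 = (0.041750·200 + 0.392000·150 + 0.050250·550 + 0.088250·500) / 0.3519125 = 138.9125 / 0.3519125 ≈ 394.74
  x_3 = (0.106750·200 + 0.117250·150 + 0.423500·550 + 0.183500·500) / 0.3519125 = 363.6125 / 0.3519125 ≈ 1033.25
  x_4 = (0.045750·200 + 0.050250·150 + 0.181500·550 + 0.581375·500) / 0.3519125 = 407.20 / 0.3519125 ≈ 1157.11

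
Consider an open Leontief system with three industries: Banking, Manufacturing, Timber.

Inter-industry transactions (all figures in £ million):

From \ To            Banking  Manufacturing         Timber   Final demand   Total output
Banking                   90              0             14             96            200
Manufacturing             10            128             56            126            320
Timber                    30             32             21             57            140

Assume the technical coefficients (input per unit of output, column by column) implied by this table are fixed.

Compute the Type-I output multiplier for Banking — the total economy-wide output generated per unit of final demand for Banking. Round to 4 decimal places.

m_B = 2.6807

Technical coefficients a_ij = z_ij / X_j:
  a_BB = 90/200 = 0.45, a_MB = 10/200 = 0.05, a_TB = 30/200 = 0.15
  a_BM = 0/320 = 0.00, a_MM = 128/320 = 0.40, a_TM = 32/320 = 0.10
  a_BT = 14/140 = 0.10, a_MT = 56/140 = 0.40, a_TT = 21/140 = 0.15
I − A =
  [   0.55     0.00    -0.10]
  [  -0.05     0.60    -0.40]
  [  -0.15    -0.10     0.85]
Cofactors of I−A, C_ij = (−1)^(i+j)·(minor ij) (rows/columns in the sector order above):
  C_11 = (0.60)(0.85) − (-0.40)(-0.10) = 0.4700
  C_12 = −[(-0.05)(0.85) − (-0.40)(-0.15)] = 0.1025
  C_13 = (-0.05)(-0.10) − (0.60)(-0.15) = 0.0950
  C_21 = −[(0.00)(0.85) − (-0.10)(-0.10)] = 0.0100
  C_22 = (0.55)(0.85) − (-0.10)(-0.15) = 0.4525
  C_23 = −[(0.55)(-0.10) − (0.00)(-0.15)] = 0.0550
  C_31 = (0.00)(-0.40) − (-0.10)(0.60) = 0.0600
  C_32 = −[(0.55)(-0.40) − (-0.10)(-0.05)] = 0.2250
  C_33 = (0.55)(0.60) − (0.00)(-0.05) = 0.3300
det(I−A) = Σ_j (I−A)_1j·C_1j = (0.55)(0.4700) + (0.00)(0.1025) + (-0.10)(0.0950) = 0.2490
adj(I−A) = Cᵀ =
  [ 0.4700   0.0100   0.0600]
  [ 0.1025   0.4525   0.2250]
  [ 0.0950   0.0550   0.3300]
(I − A)⁻¹ = adj(I−A) / det(I−A) ≈
  [   1.88755     0.04016     0.24096]
  [   0.41165     1.81727     0.90361]
  [   0.38153     0.22088     1.32530]
The output multiplier for sector j is the column-j sum of the Leontief inverse (I − A)⁻¹ = adj(I−A) / det(I−A).
Column B of adj(I−A): (0.4700, 0.1025, 0.0950); det(I−A) = 0.2490.
m_B = (0.4700 + 0.1025 + 0.0950) / 0.2490 = 0.6675 / 0.2490 ≈ 2.6807.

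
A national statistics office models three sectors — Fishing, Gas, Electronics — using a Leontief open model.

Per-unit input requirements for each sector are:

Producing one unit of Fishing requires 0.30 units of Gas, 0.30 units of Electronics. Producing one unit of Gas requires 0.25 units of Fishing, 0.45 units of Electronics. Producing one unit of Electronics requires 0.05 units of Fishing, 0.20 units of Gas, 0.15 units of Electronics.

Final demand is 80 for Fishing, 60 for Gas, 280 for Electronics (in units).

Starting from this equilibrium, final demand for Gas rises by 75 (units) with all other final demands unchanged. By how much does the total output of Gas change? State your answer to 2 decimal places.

Δx_G = 94.96

I − A =
  [   1.00    -0.25    -0.05]
  [  -0.30     1.00    -0.20]
  [  -0.30    -0.45     0.85]
Cofactors of I−A, C_ij = (−1)^(i+j)·(minor ij) (rows/columns in the sector order above):
  C_11 = (1.00)(0.85) − (-0.20)(-0.45) = 0.7600
  C_12 = −[(-0.30)(0.85) − (-0.20)(-0.30)] = 0.3150
  C_13 = (-0.30)(-0.45) − (1.00)(-0.30) = 0.4350
  C_21 = −[(-0.25)(0.85) − (-0.05)(-0.45)] = 0.2350
  C_22 = (1.00)(0.85) − (-0.05)(-0.30) = 0.8350
  C_23 = −[(1.00)(-0.45) − (-0.25)(-0.30)] = 0.5250
  C_31 = (-0.25)(-0.20) − (-0.05)(1.00) = 0.1000
  C_32 = −[(1.00)(-0.20) − (-0.05)(-0.30)] = 0.2150
  C_33 = (1.00)(1.00) − (-0.25)(-0.30) = 0.9250
det(I−A) = Σ_j (I−A)_1j·C_1j = (1.00)(0.7600) + (-0.25)(0.3150) + (-0.05)(0.4350) = 0.6595
adj(I−A) = Cᵀ =
  [ 0.7600   0.2350   0.1000]
  [ 0.3150   0.8350   0.2150]
  [ 0.4350   0.5250   0.9250]
(I − A)⁻¹ = adj(I−A) / det(I−A) ≈
  [   1.1524     0.3563     0.1516]
  [   0.4776     1.2661     0.3260]
  [   0.6596     0.7961     1.4026]
Δx = (I − A)⁻¹ Δd with Δd having +75 in the Gas component and 0 elsewhere.
So Δx_G = L_GG · (+75), where L_GG = adj(I−A)_GG / det(I−A) = 0.8350 / 0.6595.
Δx_G = 0.8350 × (+75) / 0.6595 = 62.625 / 0.6595 ≈ 94.96.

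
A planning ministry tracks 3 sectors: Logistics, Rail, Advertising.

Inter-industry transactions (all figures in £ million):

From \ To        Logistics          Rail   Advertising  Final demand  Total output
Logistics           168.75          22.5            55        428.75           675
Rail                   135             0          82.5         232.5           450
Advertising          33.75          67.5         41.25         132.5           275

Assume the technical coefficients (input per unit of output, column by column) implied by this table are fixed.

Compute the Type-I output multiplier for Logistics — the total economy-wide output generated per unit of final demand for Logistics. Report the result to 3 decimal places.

Technical coefficients a_ij = z_ij / X_j:
  a_LL = 168.75/675 = 0.25, a_RL = 135/675 = 0.20, a_AL = 33.75/675 = 0.05
  a_LR = 22.5/450 = 0.05, a_RR = 0/450 = 0.00, a_AR = 67.5/450 = 0.15
  a_LA = 55/275 = 0.20, a_RA = 82.5/275 = 0.30, a_AA = 41.25/275 = 0.15
I − A =
  [   0.75    -0.05    -0.20]
  [  -0.20     1.00    -0.30]
  [  -0.05    -0.15     0.85]
Cofactors of I−A, C_ij = (−1)^(i+j)·(minor ij) (rows/columns in the sector order above):
  C_11 = (1.00)(0.85) − (-0.30)(-0.15) = 0.8050
  C_12 = −[(-0.20)(0.85) − (-0.30)(-0.05)] = 0.1850
  C_13 = (-0.20)(-0.15) − (1.00)(-0.05) = 0.0800
  C_21 = −[(-0.05)(0.85) − (-0.20)(-0.15)] = 0.0725
  C_22 = (0.75)(0.85) − (-0.20)(-0.05) = 0.6275
  C_23 = −[(0.75)(-0.15) − (-0.05)(-0.05)] = 0.1150
  C_31 = (-0.05)(-0.30) − (-0.20)(1.00) = 0.2150
  C_32 = −[(0.75)(-0.30) − (-0.20)(-0.20)] = 0.2650
  C_33 = (0.75)(1.00) − (-0.05)(-0.20) = 0.7400
det(I−A) = Σ_j (I−A)_1j·C_1j = (0.75)(0.8050) + (-0.05)(0.1850) + (-0.20)(0.0800) = 0.5785
adj(I−A) = Cᵀ =
  [ 0.8050   0.0725   0.2150]
  [ 0.1850   0.6275   0.2650]
  [ 0.0800   0.1150   0.7400]
(I − A)⁻¹ = adj(I−A) / det(I−A) ≈
  [   1.3915     0.1253     0.3717]
  [   0.3198     1.0847     0.4581]
  [   0.1383     0.1988     1.2792]
The output multiplier for sector j is the column-j sum of the Leontief inverse (I − A)⁻¹ = adj(I−A) / det(I−A).
Column L of adj(I−A): (0.8050, 0.1850, 0.0800); det(I−A) = 0.5785.
m_L = (0.8050 + 0.1850 + 0.0800) / 0.5785 = 1.07 / 0.5785 ≈ 1.850.

m_L = 1.850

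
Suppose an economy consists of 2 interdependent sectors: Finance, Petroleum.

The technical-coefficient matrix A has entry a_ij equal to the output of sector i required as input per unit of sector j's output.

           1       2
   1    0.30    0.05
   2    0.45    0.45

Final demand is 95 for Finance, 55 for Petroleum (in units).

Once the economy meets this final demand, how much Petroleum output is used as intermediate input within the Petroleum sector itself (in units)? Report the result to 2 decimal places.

z_22 = 100.86

I − A =
  [   0.70    -0.05]
  [  -0.45     0.55]
det(I−A) = (0.70)(0.55) − (-0.05)(-0.45) = 0.3625
adj(I−A) = [[0.55, 0.05], [0.45, 0.70]]
(I − A)⁻¹ = adj(I−A) / det(I−A) ≈
  [   1.5172     0.1379]
  [   1.2414     1.9310]
First solve x = (I − A)⁻¹ d = adj(I−A)·d / det(I−A); in particular x_2 = (0.45·95 + 0.70·55) / 0.3625 = 81.25 / 0.3625 ≈ 224.1379.
Intermediate flow from 2 to 2: z_22 = a_22 · x_2 = 0.45 × 81.25 / 0.3625 = 36.5625 / 0.3625 ≈ 100.86.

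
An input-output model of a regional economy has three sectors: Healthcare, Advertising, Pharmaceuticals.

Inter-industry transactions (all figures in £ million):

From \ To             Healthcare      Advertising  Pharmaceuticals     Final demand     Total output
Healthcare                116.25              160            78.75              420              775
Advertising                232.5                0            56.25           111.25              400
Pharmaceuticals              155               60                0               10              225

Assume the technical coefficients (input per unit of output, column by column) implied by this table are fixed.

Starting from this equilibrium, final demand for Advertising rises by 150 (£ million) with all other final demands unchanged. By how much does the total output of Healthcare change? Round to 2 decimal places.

Technical coefficients a_ij = z_ij / X_j:
  a_11 = 116.25/775 = 0.15, a_21 = 232.5/775 = 0.30, a_31 = 155/775 = 0.20
  a_12 = 160/400 = 0.40, a_22 = 0/400 = 0.00, a_32 = 60/400 = 0.15
  a_13 = 78.75/225 = 0.35, a_23 = 56.25/225 = 0.25, a_33 = 0/225 = 0.00
I − A =
  [   0.85    -0.40    -0.35]
  [  -0.30     1.00    -0.25]
  [  -0.20    -0.15     1.00]
Cofactors of I−A, C_ij = (−1)^(i+j)·(minor ij) (rows/columns in the sector order above):
  C_11 = (1.00)(1.00) − (-0.25)(-0.15) = 0.9625
  C_12 = −[(-0.30)(1.00) − (-0.25)(-0.20)] = 0.3500
  C_13 = (-0.30)(-0.15) − (1.00)(-0.20) = 0.2450
  C_21 = −[(-0.40)(1.00) − (-0.35)(-0.15)] = 0.4525
  C_22 = (0.85)(1.00) − (-0.35)(-0.20) = 0.7800
  C_23 = −[(0.85)(-0.15) − (-0.40)(-0.20)] = 0.2075
  C_31 = (-0.40)(-0.25) − (-0.35)(1.00) = 0.4500
  C_32 = −[(0.85)(-0.25) − (-0.35)(-0.30)] = 0.3175
  C_33 = (0.85)(1.00) − (-0.40)(-0.30) = 0.7300
det(I−A) = Σ_j (I−A)_1j·C_1j = (0.85)(0.9625) + (-0.40)(0.3500) + (-0.35)(0.2450) = 0.592375
adj(I−A) = Cᵀ =
  [ 0.9625   0.4525   0.4500]
  [ 0.3500   0.7800   0.3175]
  [ 0.2450   0.2075   0.7300]
(I − A)⁻¹ = adj(I−A) / det(I−A) ≈
  [   1.6248     0.7639     0.7597]
  [   0.5908     1.3167     0.5360]
  [   0.4136     0.3503     1.2323]
Δx = (I − A)⁻¹ Δd with Δd having +150 in the Advertising component and 0 elsewhere.
So Δx_1 = L_12 · (+150), where L_12 = adj(I−A)_12 / det(I−A) = 0.4525 / 0.592375.
Δx_1 = 0.4525 × (+150) / 0.592375 = 67.875 / 0.592375 ≈ 114.58.

Δx_1 = 114.58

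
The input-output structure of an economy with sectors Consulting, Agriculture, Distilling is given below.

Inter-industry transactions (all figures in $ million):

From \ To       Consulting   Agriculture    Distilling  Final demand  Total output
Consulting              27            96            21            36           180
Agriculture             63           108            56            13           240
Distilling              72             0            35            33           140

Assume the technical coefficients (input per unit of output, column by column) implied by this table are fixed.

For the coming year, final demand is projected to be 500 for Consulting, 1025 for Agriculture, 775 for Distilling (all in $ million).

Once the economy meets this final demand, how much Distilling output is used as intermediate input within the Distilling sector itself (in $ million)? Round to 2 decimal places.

z_DD = 887.83

Technical coefficients a_ij = z_ij / X_j:
  a_CC = 27/180 = 0.15, a_AC = 63/180 = 0.35, a_DC = 72/180 = 0.40
  a_CA = 96/240 = 0.40, a_AA = 108/240 = 0.45, a_DA = 0/240 = 0.00
  a_CD = 21/140 = 0.15, a_AD = 56/140 = 0.40, a_DD = 35/140 = 0.25
I − A =
  [   0.85    -0.40    -0.15]
  [  -0.35     0.55    -0.40]
  [  -0.40     0.00     0.75]
Cofactors of I−A, C_ij = (−1)^(i+j)·(minor ij) (rows/columns in the sector order above):
  C_11 = (0.55)(0.75) − (-0.40)(0.00) = 0.4125
  C_12 = −[(-0.35)(0.75) − (-0.40)(-0.40)] = 0.4225
  C_13 = (-0.35)(0.00) − (0.55)(-0.40) = 0.2200
  C_21 = −[(-0.40)(0.75) − (-0.15)(0.00)] = 0.3000
  C_22 = (0.85)(0.75) − (-0.15)(-0.40) = 0.5775
  C_23 = −[(0.85)(0.00) − (-0.40)(-0.40)] = 0.1600
  C_31 = (-0.40)(-0.40) − (-0.15)(0.55) = 0.2425
  C_32 = −[(0.85)(-0.40) − (-0.15)(-0.35)] = 0.3925
  C_33 = (0.85)(0.55) − (-0.40)(-0.35) = 0.3275
det(I−A) = Σ_j (I−A)_1j·C_1j = (0.85)(0.4125) + (-0.40)(0.4225) + (-0.15)(0.2200) = 0.148625
adj(I−A) = Cᵀ =
  [ 0.4125   0.3000   0.2425]
  [ 0.4225   0.5775   0.3925]
  [ 0.2200   0.1600   0.3275]
(I − A)⁻¹ = adj(I−A) / det(I−A) ≈
  [   2.7754     2.0185     1.6316]
  [   2.8427     3.8856     2.6409]
  [   1.4802     1.0765     2.2035]
First solve x = (I − A)⁻¹ d = adj(I−A)·d / det(I−A); in particular x_D = (0.2200·500 + 0.1600·1025 + 0.3275·775) / 0.148625 = 527.8125 / 0.148625 ≈ 3551.3036.
Intermediate flow from D to D: z_DD = a_DD · x_D = 0.25 × 527.8125 / 0.148625 = 131.953125 / 0.148625 ≈ 887.83.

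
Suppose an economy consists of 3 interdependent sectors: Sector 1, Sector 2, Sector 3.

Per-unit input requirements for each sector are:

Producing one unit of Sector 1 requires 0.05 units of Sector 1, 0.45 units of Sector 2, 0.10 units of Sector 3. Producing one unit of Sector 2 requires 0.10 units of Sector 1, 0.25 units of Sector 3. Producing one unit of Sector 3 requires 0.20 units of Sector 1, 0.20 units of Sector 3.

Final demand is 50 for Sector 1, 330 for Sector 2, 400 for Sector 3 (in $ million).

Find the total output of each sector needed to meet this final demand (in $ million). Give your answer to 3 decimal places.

x_1 = 239.032, x_2 = 437.564, x_3 = 666.618

I − A =
  [   0.95    -0.10    -0.20]
  [  -0.45     1.00     0.00]
  [  -0.10    -0.25     0.80]
Cofactors of I−A, C_ij = (−1)^(i+j)·(minor ij) (rows/columns in the sector order above):
  C_11 = (1.00)(0.80) − (0.00)(-0.25) = 0.8000
  C_12 = −[(-0.45)(0.80) − (0.00)(-0.10)] = 0.3600
  C_13 = (-0.45)(-0.25) − (1.00)(-0.10) = 0.2125
  C_21 = −[(-0.10)(0.80) − (-0.20)(-0.25)] = 0.1300
  C_22 = (0.95)(0.80) − (-0.20)(-0.10) = 0.7400
  C_23 = −[(0.95)(-0.25) − (-0.10)(-0.10)] = 0.2475
  C_31 = (-0.10)(0.00) − (-0.20)(1.00) = 0.2000
  C_32 = −[(0.95)(0.00) − (-0.20)(-0.45)] = 0.0900
  C_33 = (0.95)(1.00) − (-0.10)(-0.45) = 0.9050
det(I−A) = Σ_j (I−A)_1j·C_1j = (0.95)(0.8000) + (-0.10)(0.3600) + (-0.20)(0.2125) = 0.6815
adj(I−A) = Cᵀ =
  [ 0.8000   0.1300   0.2000]
  [ 0.3600   0.7400   0.0900]
  [ 0.2125   0.2475   0.9050]
(I − A)⁻¹ = adj(I−A) / det(I−A) ≈
  [   1.1739     0.1908     0.2935]
  [   0.5282     1.0858     0.1321]
  [   0.3118     0.3632     1.3280]
x = (I − A)⁻¹ d = adj(I−A)·d / det(I−A), with det(I−A) = 0.6815:
  x_1 = (0.8000·50 + 0.1300·330 + 0.2000·400) / 0.6815 = 162.90 / 0.6815 ≈ 239.032
  x_2 = (0.3600·50 + 0.7400·330 + 0.0900·400) / 0.6815 = 298.20 / 0.6815 ≈ 437.564
  x_3 = (0.2125·50 + 0.2475·330 + 0.9050·400) / 0.6815 = 454.30 / 0.6815 ≈ 666.618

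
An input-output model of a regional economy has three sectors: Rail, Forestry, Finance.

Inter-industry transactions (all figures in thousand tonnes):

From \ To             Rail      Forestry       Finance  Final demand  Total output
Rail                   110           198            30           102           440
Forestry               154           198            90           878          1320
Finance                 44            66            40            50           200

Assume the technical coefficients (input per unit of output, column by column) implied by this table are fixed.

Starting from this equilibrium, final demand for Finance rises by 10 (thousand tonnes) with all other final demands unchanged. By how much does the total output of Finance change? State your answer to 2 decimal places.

Technical coefficients a_ij = z_ij / X_j:
  a_11 = 110/440 = 0.25, a_21 = 154/440 = 0.35, a_31 = 44/440 = 0.10
  a_12 = 198/1320 = 0.15, a_22 = 198/1320 = 0.15, a_32 = 66/1320 = 0.05
  a_13 = 30/200 = 0.15, a_23 = 90/200 = 0.45, a_33 = 40/200 = 0.20
I − A =
  [   0.75    -0.15    -0.15]
  [  -0.35     0.85    -0.45]
  [  -0.10    -0.05     0.80]
Cofactors of I−A, C_ij = (−1)^(i+j)·(minor ij) (rows/columns in the sector order above):
  C_11 = (0.85)(0.80) − (-0.45)(-0.05) = 0.6575
  C_12 = −[(-0.35)(0.80) − (-0.45)(-0.10)] = 0.3250
  C_13 = (-0.35)(-0.05) − (0.85)(-0.10) = 0.1025
  C_21 = −[(-0.15)(0.80) − (-0.15)(-0.05)] = 0.1275
  C_22 = (0.75)(0.80) − (-0.15)(-0.10) = 0.5850
  C_23 = −[(0.75)(-0.05) − (-0.15)(-0.10)] = 0.0525
  C_31 = (-0.15)(-0.45) − (-0.15)(0.85) = 0.1950
  C_32 = −[(0.75)(-0.45) − (-0.15)(-0.35)] = 0.3900
  C_33 = (0.75)(0.85) − (-0.15)(-0.35) = 0.5850
det(I−A) = Σ_j (I−A)_1j·C_1j = (0.75)(0.6575) + (-0.15)(0.3250) + (-0.15)(0.1025) = 0.4290
adj(I−A) = Cᵀ =
  [ 0.6575   0.1275   0.1950]
  [ 0.3250   0.5850   0.3900]
  [ 0.1025   0.0525   0.5850]
(I − A)⁻¹ = adj(I−A) / det(I−A) ≈
  [   1.5326     0.2972     0.4545]
  [   0.7576     1.3636     0.9091]
  [   0.2389     0.1224     1.3636]
Δx = (I − A)⁻¹ Δd with Δd having +10 in the Finance component and 0 elsewhere.
So Δx_3 = L_33 · (+10), where L_33 = adj(I−A)_33 / det(I−A) = 0.5850 / 0.4290.
Δx_3 = 0.5850 × (+10) / 0.4290 = 5.85 / 0.4290 ≈ 13.64.

Δx_3 = 13.64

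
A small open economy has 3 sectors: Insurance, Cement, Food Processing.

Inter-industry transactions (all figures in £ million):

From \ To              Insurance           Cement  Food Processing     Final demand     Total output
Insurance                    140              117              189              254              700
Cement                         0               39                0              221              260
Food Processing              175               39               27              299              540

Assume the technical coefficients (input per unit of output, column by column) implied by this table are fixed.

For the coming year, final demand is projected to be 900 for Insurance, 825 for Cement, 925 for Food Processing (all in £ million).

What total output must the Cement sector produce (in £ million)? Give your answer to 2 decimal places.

Technical coefficients a_ij = z_ij / X_j:
  a_II = 140/700 = 0.20, a_CI = 0/700 = 0.00, a_FI = 175/700 = 0.25
  a_IC = 117/260 = 0.45, a_CC = 39/260 = 0.15, a_FC = 39/260 = 0.15
  a_IF = 189/540 = 0.35, a_CF = 0/540 = 0.00, a_FF = 27/540 = 0.05
I − A =
  [   0.80    -0.45    -0.35]
  [   0.00     0.85     0.00]
  [  -0.25    -0.15     0.95]
Cofactors of I−A, C_ij = (−1)^(i+j)·(minor ij) (rows/columns in the sector order above):
  C_11 = (0.85)(0.95) − (0.00)(-0.15) = 0.8075
  C_12 = −[(0.00)(0.95) − (0.00)(-0.25)] = 0.0000
  C_13 = (0.00)(-0.15) − (0.85)(-0.25) = 0.2125
  C_21 = −[(-0.45)(0.95) − (-0.35)(-0.15)] = 0.4800
  C_22 = (0.80)(0.95) − (-0.35)(-0.25) = 0.6725
  C_23 = −[(0.80)(-0.15) − (-0.45)(-0.25)] = 0.2325
  C_31 = (-0.45)(0.00) − (-0.35)(0.85) = 0.2975
  C_32 = −[(0.80)(0.00) − (-0.35)(0.00)] = 0.0000
  C_33 = (0.80)(0.85) − (-0.45)(0.00) = 0.6800
det(I−A) = Σ_j (I−A)_1j·C_1j = (0.80)(0.8075) + (-0.45)(0.0000) + (-0.35)(0.2125) = 0.571625
adj(I−A) = Cᵀ =
  [ 0.8075   0.4800   0.2975]
  [ 0.0000   0.6725   0.0000]
  [ 0.2125   0.2325   0.6800]
(I − A)⁻¹ = adj(I−A) / det(I−A) ≈
  [   1.4126     0.8397     0.5204]
  [   0.0000     1.1765     0.0000]
  [   0.3717     0.4067     1.1896]
x = (I − A)⁻¹ d = adj(I−A)·d / det(I−A), with det(I−A) = 0.571625:
  x_I = (0.8075·900 + 0.4800·825 + 0.2975·925) / 0.571625 = 1397.9375 / 0.571625 ≈ 2445.55
  x_C = (0.0000·900 + 0.6725·825 + 0.0000·925) / 0.571625 = 554.8125 / 0.571625 ≈ 970.59
  x_F = (0.2125·900 + 0.2325·825 + 0.6800·925) / 0.571625 = 1012.0625 / 0.571625 ≈ 1770.50

x_C = 970.59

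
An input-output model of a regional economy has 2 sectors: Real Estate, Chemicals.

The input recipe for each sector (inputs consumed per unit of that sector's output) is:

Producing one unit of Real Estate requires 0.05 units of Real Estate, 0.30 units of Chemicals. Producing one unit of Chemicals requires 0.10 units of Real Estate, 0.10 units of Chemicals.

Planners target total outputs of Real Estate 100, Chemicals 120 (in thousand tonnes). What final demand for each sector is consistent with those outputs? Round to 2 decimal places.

d_1 = 83.00, d_2 = 78.00

I − A =
  [   0.95    -0.10]
  [  -0.30     0.90]
d = (I − A) x:
  d_1 = (+0.95)·100 + (-0.10)·120 = 83.00
  d_2 = (-0.30)·100 + (+0.90)·120 = 78.00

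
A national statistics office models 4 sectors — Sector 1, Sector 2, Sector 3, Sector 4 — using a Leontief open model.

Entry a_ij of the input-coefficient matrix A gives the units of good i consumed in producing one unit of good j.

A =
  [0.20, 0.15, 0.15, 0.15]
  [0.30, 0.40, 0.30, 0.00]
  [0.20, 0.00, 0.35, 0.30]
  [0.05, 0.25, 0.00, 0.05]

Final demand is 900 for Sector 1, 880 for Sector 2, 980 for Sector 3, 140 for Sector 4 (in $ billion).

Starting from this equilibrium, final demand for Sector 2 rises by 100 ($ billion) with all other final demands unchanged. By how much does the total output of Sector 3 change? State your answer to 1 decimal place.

Δx_3 = 47.4

I − A =
  [   0.80    -0.15    -0.15    -0.15]
  [  -0.30     0.60    -0.30     0.00]
  [  -0.20     0.00     0.65    -0.30]
  [  -0.05    -0.25     0.00     0.95]
Compute the cofactors C_ij = (−1)^(i+j)·(3×3 minor ij) of I−A; the adjugate is their transpose:
adj(I−A) = Cᵀ =
  [ 0.348000   0.128250   0.139500   0.099000]
  [ 0.246750   0.458375   0.268500   0.123750]
  [ 0.145500   0.098250   0.397500   0.148500]
  [ 0.083250   0.127375   0.078000   0.255750]
det(I−A) = Σ_j (I−A)_1j·C_1j = (0.80)(0.348000) + (-0.15)(0.246750) + (-0.15)(0.145500) + (-0.15)(0.083250) = 0.207075
(I − A)⁻¹ = adj(I−A) / det(I−A) ≈
  [   1.6806     0.6193     0.6737     0.4781]
  [   1.1916     2.2136     1.2966     0.5976]
  [   0.7026     0.4745     1.9196     0.7171]
  [   0.4020     0.6151     0.3767     1.2351]
Δx = (I − A)⁻¹ Δd with Δd having +100 in the Sector 2 component and 0 elsewhere.
So Δx_3 = L_32 · (+100), where L_32 = adj(I−A)_32 / det(I−A) = 0.098250 / 0.207075.
Δx_3 = 0.098250 × (+100) / 0.207075 = 9.825 / 0.207075 ≈ 47.4.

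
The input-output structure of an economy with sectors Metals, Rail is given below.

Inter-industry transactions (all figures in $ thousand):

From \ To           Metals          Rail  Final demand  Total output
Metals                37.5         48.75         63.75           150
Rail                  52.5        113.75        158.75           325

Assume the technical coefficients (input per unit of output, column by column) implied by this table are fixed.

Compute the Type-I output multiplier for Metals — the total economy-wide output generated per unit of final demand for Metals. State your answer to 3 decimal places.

m_M = 2.299

Technical coefficients a_ij = z_ij / X_j:
  a_MM = 37.5/150 = 0.25, a_RM = 52.5/150 = 0.35
  a_MR = 48.75/325 = 0.15, a_RR = 113.75/325 = 0.35
I − A =
  [   0.75    -0.15]
  [  -0.35     0.65]
det(I−A) = (0.75)(0.65) − (-0.15)(-0.35) = 0.4350
adj(I−A) = [[0.65, 0.15], [0.35, 0.75]]
(I − A)⁻¹ = adj(I−A) / det(I−A) ≈
  [   1.4943     0.3448]
  [   0.8046     1.7241]
The output multiplier for sector j is the column-j sum of the Leontief inverse (I − A)⁻¹ = adj(I−A) / det(I−A).
Column M of adj(I−A): (0.65, 0.35); det(I−A) = 0.4350.
m_M = (0.65 + 0.35) / 0.4350 = 1.00 / 0.4350 ≈ 2.299.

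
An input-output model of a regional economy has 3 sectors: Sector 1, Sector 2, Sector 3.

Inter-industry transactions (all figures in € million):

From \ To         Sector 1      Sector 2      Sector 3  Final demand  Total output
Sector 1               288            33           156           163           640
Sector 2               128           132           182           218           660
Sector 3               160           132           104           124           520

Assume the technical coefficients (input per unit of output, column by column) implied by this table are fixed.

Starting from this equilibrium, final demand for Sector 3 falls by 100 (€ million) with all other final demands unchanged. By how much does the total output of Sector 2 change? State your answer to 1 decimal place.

Technical coefficients a_ij = z_ij / X_j:
  a_11 = 288/640 = 0.45, a_21 = 128/640 = 0.20, a_31 = 160/640 = 0.25
  a_12 = 33/660 = 0.05, a_22 = 132/660 = 0.20, a_32 = 132/660 = 0.20
  a_13 = 156/520 = 0.30, a_23 = 182/520 = 0.35, a_33 = 104/520 = 0.20
I − A =
  [   0.55    -0.05    -0.30]
  [  -0.20     0.80    -0.35]
  [  -0.25    -0.20     0.80]
Cofactors of I−A, C_ij = (−1)^(i+j)·(minor ij) (rows/columns in the sector order above):
  C_11 = (0.80)(0.80) − (-0.35)(-0.20) = 0.5700
  C_12 = −[(-0.20)(0.80) − (-0.35)(-0.25)] = 0.2475
  C_13 = (-0.20)(-0.20) − (0.80)(-0.25) = 0.2400
  C_21 = −[(-0.05)(0.80) − (-0.30)(-0.20)] = 0.1000
  C_22 = (0.55)(0.80) − (-0.30)(-0.25) = 0.3650
  C_23 = −[(0.55)(-0.20) − (-0.05)(-0.25)] = 0.1225
  C_31 = (-0.05)(-0.35) − (-0.30)(0.80) = 0.2575
  C_32 = −[(0.55)(-0.35) − (-0.30)(-0.20)] = 0.2525
  C_33 = (0.55)(0.80) − (-0.05)(-0.20) = 0.4300
det(I−A) = Σ_j (I−A)_1j·C_1j = (0.55)(0.5700) + (-0.05)(0.2475) + (-0.30)(0.2400) = 0.229125
adj(I−A) = Cᵀ =
  [ 0.5700   0.1000   0.2575]
  [ 0.2475   0.3650   0.2525]
  [ 0.2400   0.1225   0.4300]
(I − A)⁻¹ = adj(I−A) / det(I−A) ≈
  [   2.4877     0.4364     1.1238]
  [   1.0802     1.5930     1.1020]
  [   1.0475     0.5346     1.8767]
Δx = (I − A)⁻¹ Δd with Δd having -100 in the Sector 3 component and 0 elsewhere.
So Δx_2 = L_23 · (-100), where L_23 = adj(I−A)_23 / det(I−A) = 0.2525 / 0.229125.
Δx_2 = 0.2525 × (-100) / 0.229125 = -25.25 / 0.229125 ≈ -110.2.

Δx_2 = -110.2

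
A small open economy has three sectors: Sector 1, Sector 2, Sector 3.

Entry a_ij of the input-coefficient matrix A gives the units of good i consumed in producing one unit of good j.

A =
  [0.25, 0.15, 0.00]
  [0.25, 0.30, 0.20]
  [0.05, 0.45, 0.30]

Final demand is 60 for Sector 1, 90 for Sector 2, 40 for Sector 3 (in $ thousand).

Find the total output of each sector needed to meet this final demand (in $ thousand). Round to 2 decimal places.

x_1 = 127.27, x_2 = 236.36, x_3 = 218.18

I − A =
  [   0.75    -0.15     0.00]
  [  -0.25     0.70    -0.20]
  [  -0.05    -0.45     0.70]
Cofactors of I−A, C_ij = (−1)^(i+j)·(minor ij) (rows/columns in the sector order above):
  C_11 = (0.70)(0.70) − (-0.20)(-0.45) = 0.4000
  C_12 = −[(-0.25)(0.70) − (-0.20)(-0.05)] = 0.1850
  C_13 = (-0.25)(-0.45) − (0.70)(-0.05) = 0.1475
  C_21 = −[(-0.15)(0.70) − (0.00)(-0.45)] = 0.1050
  C_22 = (0.75)(0.70) − (0.00)(-0.05) = 0.5250
  C_23 = −[(0.75)(-0.45) − (-0.15)(-0.05)] = 0.3450
  C_31 = (-0.15)(-0.20) − (0.00)(0.70) = 0.0300
  C_32 = −[(0.75)(-0.20) − (0.00)(-0.25)] = 0.1500
  C_33 = (0.75)(0.70) − (-0.15)(-0.25) = 0.4875
det(I−A) = Σ_j (I−A)_1j·C_1j = (0.75)(0.4000) + (-0.15)(0.1850) + (0.00)(0.1475) = 0.27225
adj(I−A) = Cᵀ =
  [ 0.4000   0.1050   0.0300]
  [ 0.1850   0.5250   0.1500]
  [ 0.1475   0.3450   0.4875]
(I − A)⁻¹ = adj(I−A) / det(I−A) ≈
  [   1.4692     0.3857     0.1102]
  [   0.6795     1.9284     0.5510]
  [   0.5418     1.2672     1.7906]
x = (I − A)⁻¹ d = adj(I−A)·d / det(I−A), with det(I−A) = 0.27225:
  x_1 = (0.4000·60 + 0.1050·90 + 0.0300·40) / 0.27225 = 34.65 / 0.27225 ≈ 127.27
  x_2 = (0.1850·60 + 0.5250·90 + 0.1500·40) / 0.27225 = 64.35 / 0.27225 ≈ 236.36
  x_3 = (0.1475·60 + 0.3450·90 + 0.4875·40) / 0.27225 = 59.40 / 0.27225 ≈ 218.18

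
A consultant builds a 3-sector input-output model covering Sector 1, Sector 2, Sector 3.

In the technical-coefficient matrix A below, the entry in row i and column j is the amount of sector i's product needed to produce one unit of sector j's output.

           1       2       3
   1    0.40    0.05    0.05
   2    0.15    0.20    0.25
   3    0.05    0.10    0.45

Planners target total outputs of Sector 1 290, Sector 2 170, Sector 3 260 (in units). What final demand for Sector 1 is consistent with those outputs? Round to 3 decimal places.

d_1 = 152.500

I − A =
  [   0.60    -0.05    -0.05]
  [  -0.15     0.80    -0.25]
  [  -0.05    -0.10     0.55]
d = (I − A) x:
  d_1 = (+0.60)·290 + (-0.05)·170 + (-0.05)·260 = 152.500
  d_2 = (-0.15)·290 + (+0.80)·170 + (-0.25)·260 = 27.500
  d_3 = (-0.05)·290 + (-0.10)·170 + (+0.55)·260 = 111.500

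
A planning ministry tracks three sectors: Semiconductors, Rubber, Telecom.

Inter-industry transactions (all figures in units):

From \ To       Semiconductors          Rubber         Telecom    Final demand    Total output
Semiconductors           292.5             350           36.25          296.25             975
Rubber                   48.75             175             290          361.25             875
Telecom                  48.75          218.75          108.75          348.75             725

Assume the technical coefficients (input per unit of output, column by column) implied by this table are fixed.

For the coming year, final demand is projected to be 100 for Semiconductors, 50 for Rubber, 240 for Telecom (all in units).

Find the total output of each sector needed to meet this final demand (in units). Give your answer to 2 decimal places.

x_S = 326.73, x_R = 274.00, x_T = 382.16

Technical coefficients a_ij = z_ij / X_j:
  a_SS = 292.5/975 = 0.30, a_RS = 48.75/975 = 0.05, a_TS = 48.75/975 = 0.05
  a_SR = 350/875 = 0.40, a_RR = 175/875 = 0.20, a_TR = 218.75/875 = 0.25
  a_ST = 36.25/725 = 0.05, a_RT = 290/725 = 0.40, a_TT = 108.75/725 = 0.15
I − A =
  [   0.70    -0.40    -0.05]
  [  -0.05     0.80    -0.40]
  [  -0.05    -0.25     0.85]
Cofactors of I−A, C_ij = (−1)^(i+j)·(minor ij) (rows/columns in the sector order above):
  C_11 = (0.80)(0.85) − (-0.40)(-0.25) = 0.5800
  C_12 = −[(-0.05)(0.85) − (-0.40)(-0.05)] = 0.0625
  C_13 = (-0.05)(-0.25) − (0.80)(-0.05) = 0.0525
  C_21 = −[(-0.40)(0.85) − (-0.05)(-0.25)] = 0.3525
  C_22 = (0.70)(0.85) − (-0.05)(-0.05) = 0.5925
  C_23 = −[(0.70)(-0.25) − (-0.40)(-0.05)] = 0.1950
  C_31 = (-0.40)(-0.40) − (-0.05)(0.80) = 0.2000
  C_32 = −[(0.70)(-0.40) − (-0.05)(-0.05)] = 0.2825
  C_33 = (0.70)(0.80) − (-0.40)(-0.05) = 0.5400
det(I−A) = Σ_j (I−A)_1j·C_1j = (0.70)(0.5800) + (-0.40)(0.0625) + (-0.05)(0.0525) = 0.378375
adj(I−A) = Cᵀ =
  [ 0.5800   0.3525   0.2000]
  [ 0.0625   0.5925   0.2825]
  [ 0.0525   0.1950   0.5400]
(I − A)⁻¹ = adj(I−A) / det(I−A) ≈
  [   1.5329     0.9316     0.5286]
  [   0.1652     1.5659     0.7466]
  [   0.1388     0.5154     1.4272]
x = (I − A)⁻¹ d = adj(I−A)·d / det(I−A), with det(I−A) = 0.378375:
  x_S = (0.5800·100 + 0.3525·50 + 0.2000·240) / 0.378375 = 123.625 / 0.378375 ≈ 326.73
  x_R = (0.0625·100 + 0.5925·50 + 0.2825·240) / 0.378375 = 103.675 / 0.378375 ≈ 274.00
  x_T = (0.0525·100 + 0.1950·50 + 0.5400·240) / 0.378375 = 144.60 / 0.378375 ≈ 382.16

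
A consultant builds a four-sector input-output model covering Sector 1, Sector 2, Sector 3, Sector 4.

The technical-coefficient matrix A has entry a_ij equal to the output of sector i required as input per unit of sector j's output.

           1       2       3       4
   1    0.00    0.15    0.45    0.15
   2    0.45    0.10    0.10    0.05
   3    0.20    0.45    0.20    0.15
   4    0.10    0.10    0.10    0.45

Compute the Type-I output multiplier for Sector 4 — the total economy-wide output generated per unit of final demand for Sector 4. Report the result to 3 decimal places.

m_4 = 5.034

I − A =
  [   1.00    -0.15    -0.45    -0.15]
  [  -0.45     0.90    -0.10    -0.05]
  [  -0.20    -0.45     0.80    -0.15]
  [  -0.10    -0.10    -0.10     0.55]
Compute the cofactors C_ij = (−1)^(i+j)·(3×3 minor ij) of I−A; the adjugate is their transpose:
adj(I−A) = Cᵀ =
  [ 0.350000   0.200625   0.244500   0.180375]
  [ 0.208750   0.353750   0.178875   0.137875]
  [ 0.231875   0.277500   0.431875   0.206250]
  [ 0.143750   0.151250   0.155500   0.445875]
det(I−A) = Σ_j (I−A)_1j·C_1j = (1.00)(0.350000) + (-0.15)(0.208750) + (-0.45)(0.231875) + (-0.15)(0.143750) = 0.19278125
(I − A)⁻¹ = adj(I−A) / det(I−A) ≈
  [   1.8155     1.0407     1.2683     0.9356]
  [   1.0828     1.8350     0.9279     0.7152]
  [   1.2028     1.4395     2.2402     1.0699]
  [   0.7457     0.7846     0.8066     2.3129]
The output multiplier for sector j is the column-j sum of the Leontief inverse (I − A)⁻¹ = adj(I−A) / det(I−A).
Column 4 of adj(I−A): (0.180375, 0.137875, 0.206250, 0.445875); det(I−A) = 0.19278125.
m_4 = (0.180375 + 0.137875 + 0.206250 + 0.445875) / 0.19278125 = 0.970375 / 0.19278125 ≈ 5.034.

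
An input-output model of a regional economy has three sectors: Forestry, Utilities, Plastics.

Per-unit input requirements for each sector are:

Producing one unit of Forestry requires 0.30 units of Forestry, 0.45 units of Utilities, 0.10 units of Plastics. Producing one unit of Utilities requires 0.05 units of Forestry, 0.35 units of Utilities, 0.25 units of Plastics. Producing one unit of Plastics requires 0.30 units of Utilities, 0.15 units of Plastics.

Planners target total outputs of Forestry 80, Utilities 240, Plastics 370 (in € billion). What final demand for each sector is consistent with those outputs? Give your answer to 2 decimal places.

d_F = 44.00, d_U = 9.00, d_P = 246.50

I − A =
  [   0.70    -0.05     0.00]
  [  -0.45     0.65    -0.30]
  [  -0.10    -0.25     0.85]
d = (I − A) x:
  d_F = (+0.70)·80 + (-0.05)·240 + (+0.00)·370 = 44.00
  d_U = (-0.45)·80 + (+0.65)·240 + (-0.30)·370 = 9.00
  d_P = (-0.10)·80 + (-0.25)·240 + (+0.85)·370 = 246.50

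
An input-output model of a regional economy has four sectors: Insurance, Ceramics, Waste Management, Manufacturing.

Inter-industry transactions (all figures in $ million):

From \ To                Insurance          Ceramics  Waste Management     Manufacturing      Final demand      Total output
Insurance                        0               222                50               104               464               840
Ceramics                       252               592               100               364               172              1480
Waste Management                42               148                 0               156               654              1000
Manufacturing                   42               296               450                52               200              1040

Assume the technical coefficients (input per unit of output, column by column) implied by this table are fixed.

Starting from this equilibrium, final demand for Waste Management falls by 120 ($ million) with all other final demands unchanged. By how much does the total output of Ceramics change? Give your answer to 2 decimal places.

Technical coefficients a_ij = z_ij / X_j:
  a_11 = 0/840 = 0.00, a_21 = 252/840 = 0.30, a_31 = 42/840 = 0.05, a_41 = 42/840 = 0.05
  a_12 = 222/1480 = 0.15, a_22 = 592/1480 = 0.40, a_32 = 148/1480 = 0.10, a_42 = 296/1480 = 0.20
  a_13 = 50/1000 = 0.05, a_23 = 100/1000 = 0.10, a_33 = 0/1000 = 0.00, a_43 = 450/1000 = 0.45
  a_14 = 104/1040 = 0.10, a_24 = 364/1040 = 0.35, a_34 = 156/1040 = 0.15, a_44 = 52/1040 = 0.05
I − A =
  [   1.00    -0.15    -0.05    -0.10]
  [  -0.30     0.60    -0.10    -0.35]
  [  -0.05    -0.10     1.00    -0.15]
  [  -0.05    -0.20    -0.45     0.95]
Compute the cofactors C_ij = (−1)^(i+j)·(3×3 minor ij) of I−A; the adjugate is their transpose:
adj(I−A) = Cᵀ =
  [ 0.431250   0.163125   0.091875   0.120000]
  [ 0.295625   0.872500   0.280625   0.396875]
  [ 0.068750   0.133750   0.445625   0.126875]
  [ 0.117500   0.255625   0.275000   0.541250]
det(I−A) = Σ_j (I−A)_1j·C_1j = (1.00)(0.431250) + (-0.15)(0.295625) + (-0.05)(0.068750) + (-0.10)(0.117500) = 0.37171875
(I − A)⁻¹ = adj(I−A) / det(I−A) ≈
  [   1.1602     0.4388     0.2472     0.3228]
  [   0.7953     2.3472     0.7549     1.0677]
  [   0.1850     0.3598     1.1988     0.3413]
  [   0.3161     0.6877     0.7398     1.4561]
Δx = (I − A)⁻¹ Δd with Δd having -120 in the Waste Management component and 0 elsewhere.
So Δx_2 = L_23 · (-120), where L_23 = adj(I−A)_23 / det(I−A) = 0.280625 / 0.37171875.
Δx_2 = 0.280625 × (-120) / 0.37171875 = -33.675 / 0.37171875 ≈ -90.59.

Δx_2 = -90.59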